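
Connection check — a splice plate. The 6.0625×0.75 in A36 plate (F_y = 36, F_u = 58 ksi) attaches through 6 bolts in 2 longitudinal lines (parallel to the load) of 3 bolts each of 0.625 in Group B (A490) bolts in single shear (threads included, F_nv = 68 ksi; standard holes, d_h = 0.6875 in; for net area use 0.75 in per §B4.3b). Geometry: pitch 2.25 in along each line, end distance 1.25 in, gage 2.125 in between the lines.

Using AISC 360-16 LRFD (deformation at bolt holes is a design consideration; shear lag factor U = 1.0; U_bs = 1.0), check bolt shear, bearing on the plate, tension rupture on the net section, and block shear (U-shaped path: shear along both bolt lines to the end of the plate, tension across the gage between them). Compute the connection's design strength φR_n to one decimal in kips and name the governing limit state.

Bolt shear: A_b = π(0.625)²/4 = 0.3068 in². φR_n = 0.75 × 68 × 0.3068 × 6 × 1 = 93.9 kips.
Bearing (0.75 in plate, F_u = 58 ksi): end bolts L_c = 1.25 − 0.6875/2 = 0.90625, R_n = min(1.2×0.90625×0.75×58, 2.4×0.625×0.75×58) = 47.306 kips/bolt; interior L_c = 2.25 − 0.6875 = 1.5625, R_n = 65.25 kips/bolt. φR_n = 0.75 × (2×47.306 + 4×65.25) = 266.7 kips.
Tension rupture (net): A_n = (6.0625 − 2×0.75)×0.75 = 3.4219 in² (U = 1.0, A_e = A_n). φR_n = 0.75 × 58 × 3.4219 = 148.9 kips.
Block shear: shear path 2×[1.25+2×2.25] = 2×5.75 in, A_gv = 8.625, A_nv = 2×(5.75 − 2.5×0.75)×0.75 = 5.8125 in²; tension across gage: (2.125 − 1×0.75)×0.75 = 1.0313 in². R_n = min(0.6×58×5.8125, 0.6×36×8.625) + 1.0×58×1.0313 = min(202.28, 186.3) + 59.815 = 246.12 kips. φR_n = 0.75 × 246.12 = 184.6 kips.
Governing: min(93.9, 266.7, 148.9, 184.6) = 93.9 kips → bolt shear.

93.9 kips (bolt shear governs)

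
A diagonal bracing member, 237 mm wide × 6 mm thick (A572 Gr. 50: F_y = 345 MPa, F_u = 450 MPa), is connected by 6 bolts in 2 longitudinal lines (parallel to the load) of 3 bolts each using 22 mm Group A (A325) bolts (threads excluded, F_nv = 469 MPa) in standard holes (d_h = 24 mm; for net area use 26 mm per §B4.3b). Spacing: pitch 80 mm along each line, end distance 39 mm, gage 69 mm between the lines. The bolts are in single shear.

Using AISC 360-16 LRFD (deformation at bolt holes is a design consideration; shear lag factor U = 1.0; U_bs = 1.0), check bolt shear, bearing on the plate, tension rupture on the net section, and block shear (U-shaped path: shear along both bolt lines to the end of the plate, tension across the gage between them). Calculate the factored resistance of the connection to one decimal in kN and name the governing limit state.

Bolt shear: A_b = π(22)²/4 = 380.13 mm². φR_n = 0.75 × 469 × 380.13 × 6 × 1 = 802.3 kN.
Bearing (6 mm plate, F_u = 450 MPa): end bolts L_c = 39 − 24/2 = 27, R_n = min(1.2×27×6×450, 2.4×22×6×450) = 87.48 kN/bolt; interior L_c = 80 − 24 = 56, R_n = 142.56 kN/bolt. φR_n = 0.75 × (2×87.48 + 4×142.56) = 558.9 kN.
Tension rupture (net): A_n = (237 − 2×26)×6 = 1110 mm² (U = 1.0, A_e = A_n). φR_n = 0.75 × 450 × 1110 = 374.6 kN.
Block shear: shear path 2×[39+2×80] = 2×199 mm, A_gv = 2388, A_nv = 2×(199 − 2.5×26)×6 = 1608 mm²; tension across gage: (69 − 1×26)×6 = 258 mm². R_n = min(0.6×450×1608, 0.6×345×2388) + 1.0×450×258 = min(434.16, 494.32) + 116.1 = 550.26 kN. φR_n = 0.75 × 550.26 = 412.7 kN.
Governing: min(802.3, 558.9, 374.6, 412.7) = 374.6 kN → net-section rupture.

374.6 kN (net-section rupture governs)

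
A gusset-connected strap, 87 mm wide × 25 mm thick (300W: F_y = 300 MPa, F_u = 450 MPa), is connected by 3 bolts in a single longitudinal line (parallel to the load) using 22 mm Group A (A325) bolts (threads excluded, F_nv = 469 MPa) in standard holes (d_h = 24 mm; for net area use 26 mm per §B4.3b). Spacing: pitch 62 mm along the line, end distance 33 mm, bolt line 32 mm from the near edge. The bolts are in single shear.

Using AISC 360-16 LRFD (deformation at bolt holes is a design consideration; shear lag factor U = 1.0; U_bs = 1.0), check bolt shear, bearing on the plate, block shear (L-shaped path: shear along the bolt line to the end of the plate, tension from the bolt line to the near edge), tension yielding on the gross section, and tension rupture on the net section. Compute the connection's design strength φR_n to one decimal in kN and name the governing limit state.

401.1 kN (bolt shear governs)

Bolt shear: A_b = π(22)²/4 = 380.13 mm². φR_n = 0.75 × 469 × 380.13 × 3 × 1 = 401.1 kN.
Bearing (25 mm plate, F_u = 450 MPa): end bolts L_c = 33 − 24/2 = 21, R_n = min(1.2×21×25×450, 2.4×22×25×450) = 283.5 kN/bolt; interior L_c = 62 − 24 = 38, R_n = 513 kN/bolt. φR_n = 0.75 × (1×283.5 + 2×513) = 982.1 kN.
Block shear: shear path 1×[33+2×62] = 1×157 mm, A_gv = 3925, A_nv = 1×(157 − 2.5×26)×25 = 2300 mm²; tension to near edge: (32 − 0.5×26)×25 = 475 mm². R_n = min(0.6×450×2300, 0.6×300×3925) + 1.0×450×475 = min(621, 706.5) + 213.75 = 834.75 kN. φR_n = 0.75 × 834.75 = 626.1 kN.
Tension yield (gross): A_g = 87×25 = 2175 mm². φR_n = 0.90 × 300 × 2175 = 587.3 kN.
Tension rupture (net): A_n = (87 − 1×26)×25 = 1525 mm² (U = 1.0, A_e = A_n). φR_n = 0.75 × 450 × 1525 = 514.7 kN.
Governing: min(401.1, 982.1, 626.1, 587.3, 514.7) = 401.1 kN → bolt shear.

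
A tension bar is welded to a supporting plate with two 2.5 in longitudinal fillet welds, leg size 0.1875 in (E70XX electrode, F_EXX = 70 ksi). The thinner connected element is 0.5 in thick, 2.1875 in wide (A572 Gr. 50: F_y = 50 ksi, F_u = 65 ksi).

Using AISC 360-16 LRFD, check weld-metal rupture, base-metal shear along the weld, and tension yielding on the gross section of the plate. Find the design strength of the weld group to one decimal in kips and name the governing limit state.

Weld metal: throat = 0.707×0.1875 = 0.13256 in, L = 2×2.5 = 5 in. φR_n = 0.75 × 0.6 × 70 × 0.13256 × 5 = 20.9 kips.
Base metal shear (0.5 in plate): yield φR_n = 1.0×0.6×50×0.5×5 = 75.0 kips; rupture φR_n = 0.75×0.6×65×0.5×5 = 73.1 kips; take 73.1 kips (rupture).
Tension yield (gross): A_g = 2.1875×0.5 = 1.0938 in². φR_n = 0.90 × 50 × 1.0938 = 49.2 kips.
Governing: min(20.9, 73.1, 49.2) = 20.9 kips → weld metal.

20.9 kips (weld metal governs)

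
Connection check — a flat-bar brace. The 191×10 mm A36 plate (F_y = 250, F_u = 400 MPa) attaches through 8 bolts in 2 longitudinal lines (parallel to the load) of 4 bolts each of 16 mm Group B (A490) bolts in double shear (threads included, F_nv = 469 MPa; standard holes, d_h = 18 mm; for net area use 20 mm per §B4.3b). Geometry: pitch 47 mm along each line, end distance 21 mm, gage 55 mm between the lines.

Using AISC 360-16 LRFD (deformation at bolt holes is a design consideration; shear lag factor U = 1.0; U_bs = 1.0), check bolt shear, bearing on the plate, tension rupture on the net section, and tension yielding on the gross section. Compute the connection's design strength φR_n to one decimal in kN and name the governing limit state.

Bolt shear: A_b = π(16)²/4 = 201.06 mm². φR_n = 0.75 × 469 × 201.06 × 8 × 2 = 1131.6 kN.
Bearing (10 mm plate, F_u = 400 MPa): end bolts L_c = 21 − 18/2 = 12, R_n = min(1.2×12×10×400, 2.4×16×10×400) = 57.6 kN/bolt; interior L_c = 47 − 18 = 29, R_n = 139.2 kN/bolt. φR_n = 0.75 × (2×57.6 + 6×139.2) = 712.8 kN.
Tension rupture (net): A_n = (191 − 2×20)×10 = 1510 mm² (U = 1.0, A_e = A_n). φR_n = 0.75 × 400 × 1510 = 453.0 kN.
Tension yield (gross): A_g = 191×10 = 1910 mm². φR_n = 0.90 × 250 × 1910 = 429.8 kN.
Governing: min(1131.6, 712.8, 453.0, 429.8) = 429.8 kN → gross-section yield.

429.8 kN (gross-section yield governs)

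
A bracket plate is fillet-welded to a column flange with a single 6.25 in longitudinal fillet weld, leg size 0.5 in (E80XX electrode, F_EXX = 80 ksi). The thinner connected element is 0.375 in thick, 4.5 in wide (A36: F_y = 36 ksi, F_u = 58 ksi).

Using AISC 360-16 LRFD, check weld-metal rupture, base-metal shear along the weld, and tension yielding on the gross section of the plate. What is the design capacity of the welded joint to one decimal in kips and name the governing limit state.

50.6 kips (base-metal shear governs)

Weld metal: throat = 0.707×0.5 = 0.3535 in, L = 6.25 in. φR_n = 0.75 × 0.6 × 80 × 0.3535 × 6.25 = 79.5 kips.
Base metal shear (0.375 in plate): yield φR_n = 1.0×0.6×36×0.375×6.25 = 50.6 kips; rupture φR_n = 0.75×0.6×58×0.375×6.25 = 61.2 kips; take 50.6 kips (yield).
Tension yield (gross): A_g = 4.5×0.375 = 1.6875 in². φR_n = 0.90 × 36 × 1.6875 = 54.7 kips.
Governing: min(79.5, 50.6, 54.7) = 50.6 kips → base-metal shear.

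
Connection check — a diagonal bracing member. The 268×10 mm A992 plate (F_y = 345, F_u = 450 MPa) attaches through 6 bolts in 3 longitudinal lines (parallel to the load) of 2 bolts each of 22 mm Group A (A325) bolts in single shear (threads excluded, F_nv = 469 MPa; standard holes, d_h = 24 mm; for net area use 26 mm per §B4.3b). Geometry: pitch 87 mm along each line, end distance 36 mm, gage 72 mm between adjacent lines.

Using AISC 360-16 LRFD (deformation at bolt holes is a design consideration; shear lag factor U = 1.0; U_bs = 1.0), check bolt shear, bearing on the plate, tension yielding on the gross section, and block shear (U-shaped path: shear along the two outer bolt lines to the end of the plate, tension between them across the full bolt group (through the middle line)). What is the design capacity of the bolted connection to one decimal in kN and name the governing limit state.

Bolt shear: A_b = π(22)²/4 = 380.13 mm². φR_n = 0.75 × 469 × 380.13 × 6 × 1 = 802.3 kN.
Bearing (10 mm plate, F_u = 450 MPa): end bolts L_c = 36 − 24/2 = 24, R_n = min(1.2×24×10×450, 2.4×22×10×450) = 129.6 kN/bolt; interior L_c = 87 − 24 = 63, R_n = 237.6 kN/bolt. φR_n = 0.75 × (3×129.6 + 3×237.6) = 826.2 kN.
Tension yield (gross): A_g = 268×10 = 2680 mm². φR_n = 0.90 × 345 × 2680 = 832.1 kN.
Block shear: shear path 2×[36+1×87] = 2×123 mm, A_gv = 2460, A_nv = 2×(123 − 1.5×26)×10 = 1680 mm²; tension across gage: (144 − 2×26)×10 = 920 mm². R_n = min(0.6×450×1680, 0.6×345×2460) + 1.0×450×920 = min(453.6, 509.22) + 414 = 867.6 kN. φR_n = 0.75 × 867.6 = 650.7 kN.
Governing: min(802.3, 826.2, 832.1, 650.7) = 650.7 kN → block shear.

650.7 kN (block shear governs)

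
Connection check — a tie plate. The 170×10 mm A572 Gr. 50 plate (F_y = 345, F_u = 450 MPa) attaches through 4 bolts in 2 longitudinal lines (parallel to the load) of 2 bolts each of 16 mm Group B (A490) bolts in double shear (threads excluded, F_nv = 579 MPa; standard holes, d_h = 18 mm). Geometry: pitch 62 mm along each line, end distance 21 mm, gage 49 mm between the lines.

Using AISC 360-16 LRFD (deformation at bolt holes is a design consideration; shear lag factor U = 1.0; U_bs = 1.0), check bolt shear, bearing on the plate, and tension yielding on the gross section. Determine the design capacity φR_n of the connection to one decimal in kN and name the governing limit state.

356.4 kN (bearing governs)

Bolt shear: A_b = π(16)²/4 = 201.06 mm². φR_n = 0.75 × 579 × 201.06 × 4 × 2 = 698.5 kN.
Bearing (10 mm plate, F_u = 450 MPa): end bolts L_c = 21 − 18/2 = 12, R_n = min(1.2×12×10×450, 2.4×16×10×450) = 64.8 kN/bolt; interior L_c = 62 − 18 = 44, R_n = 172.8 kN/bolt. φR_n = 0.75 × (2×64.8 + 2×172.8) = 356.4 kN.
Tension yield (gross): A_g = 170×10 = 1700 mm². φR_n = 0.90 × 345 × 1700 = 527.9 kN.
Governing: min(698.5, 356.4, 527.9) = 356.4 kN → bearing.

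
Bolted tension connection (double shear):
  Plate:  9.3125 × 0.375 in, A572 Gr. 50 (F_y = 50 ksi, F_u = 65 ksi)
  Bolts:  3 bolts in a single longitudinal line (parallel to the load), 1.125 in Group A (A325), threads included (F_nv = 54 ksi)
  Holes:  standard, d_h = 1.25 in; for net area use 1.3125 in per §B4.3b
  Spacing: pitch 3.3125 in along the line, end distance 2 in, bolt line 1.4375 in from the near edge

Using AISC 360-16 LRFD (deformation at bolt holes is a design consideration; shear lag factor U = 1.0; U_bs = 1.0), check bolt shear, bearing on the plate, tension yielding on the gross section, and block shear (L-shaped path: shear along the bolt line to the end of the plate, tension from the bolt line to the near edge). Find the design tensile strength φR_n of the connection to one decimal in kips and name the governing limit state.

72.9 kips (block shear governs)

Bolt shear: A_b = π(1.125)²/4 = 0.99402 in². φR_n = 0.75 × 54 × 0.99402 × 3 × 2 = 241.5 kips.
Bearing (0.375 in plate, F_u = 65 ksi): end bolts L_c = 2 − 1.25/2 = 1.375, R_n = min(1.2×1.375×0.375×65, 2.4×1.125×0.375×65) = 40.219 kips/bolt; interior L_c = 3.3125 − 1.25 = 2.0625, R_n = 60.328 kips/bolt. φR_n = 0.75 × (1×40.219 + 2×60.328) = 120.7 kips.
Tension yield (gross): A_g = 9.3125×0.375 = 3.4922 in². φR_n = 0.90 × 50 × 3.4922 = 157.1 kips.
Block shear: shear path 1×[2+2×3.3125] = 1×8.625 in, A_gv = 3.2344, A_nv = 1×(8.625 − 2.5×1.3125)×0.375 = 2.0039 in²; tension to near edge: (1.4375 − 0.5×1.3125)×0.375 = 0.29297 in². R_n = min(0.6×65×2.0039, 0.6×50×3.2344) + 1.0×65×0.29297 = min(78.152, 97.032) + 19.043 = 97.195 kips. φR_n = 0.75 × 97.195 = 72.9 kips.
Governing: min(241.5, 120.7, 157.1, 72.9) = 72.9 kips → block shear.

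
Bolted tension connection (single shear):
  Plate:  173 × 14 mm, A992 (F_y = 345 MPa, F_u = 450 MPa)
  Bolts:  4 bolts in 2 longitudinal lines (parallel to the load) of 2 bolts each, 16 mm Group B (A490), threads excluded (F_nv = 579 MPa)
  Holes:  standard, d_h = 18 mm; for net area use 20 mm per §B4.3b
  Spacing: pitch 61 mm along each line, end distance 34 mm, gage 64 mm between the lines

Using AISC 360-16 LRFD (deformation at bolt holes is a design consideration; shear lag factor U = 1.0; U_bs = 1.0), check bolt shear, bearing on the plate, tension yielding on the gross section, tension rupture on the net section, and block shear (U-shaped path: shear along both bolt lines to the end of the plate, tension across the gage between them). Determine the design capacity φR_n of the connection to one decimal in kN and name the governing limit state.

Bolt shear: A_b = π(16)²/4 = 201.06 mm². φR_n = 0.75 × 579 × 201.06 × 4 × 1 = 349.2 kN.
Bearing (14 mm plate, F_u = 450 MPa): end bolts L_c = 34 − 18/2 = 25, R_n = min(1.2×25×14×450, 2.4×16×14×450) = 189 kN/bolt; interior L_c = 61 − 18 = 43, R_n = 241.92 kN/bolt. φR_n = 0.75 × (2×189 + 2×241.92) = 646.4 kN.
Tension yield (gross): A_g = 173×14 = 2422 mm². φR_n = 0.90 × 345 × 2422 = 752.0 kN.
Tension rupture (net): A_n = (173 − 2×20)×14 = 1862 mm² (U = 1.0, A_e = A_n). φR_n = 0.75 × 450 × 1862 = 628.4 kN.
Block shear: shear path 2×[34+1×61] = 2×95 mm, A_gv = 2660, A_nv = 2×(95 − 1.5×20)×14 = 1820 mm²; tension across gage: (64 − 1×20)×14 = 616 mm². R_n = min(0.6×450×1820, 0.6×345×2660) + 1.0×450×616 = min(491.4, 550.62) + 277.2 = 768.6 kN. φR_n = 0.75 × 768.6 = 576.5 kN.
Governing: min(349.2, 646.4, 752.0, 628.4, 576.5) = 349.2 kN → bolt shear.

349.2 kN (bolt shear governs)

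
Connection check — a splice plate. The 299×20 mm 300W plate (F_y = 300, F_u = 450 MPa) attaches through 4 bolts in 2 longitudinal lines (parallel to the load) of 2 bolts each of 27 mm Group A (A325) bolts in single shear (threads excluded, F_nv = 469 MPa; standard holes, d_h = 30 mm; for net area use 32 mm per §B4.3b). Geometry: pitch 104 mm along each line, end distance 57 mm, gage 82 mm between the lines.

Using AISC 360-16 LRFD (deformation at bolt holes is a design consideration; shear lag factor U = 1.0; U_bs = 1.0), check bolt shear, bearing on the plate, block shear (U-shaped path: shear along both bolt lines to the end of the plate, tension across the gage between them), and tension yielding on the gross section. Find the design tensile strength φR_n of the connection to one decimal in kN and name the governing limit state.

805.6 kN (bolt shear governs)

Bolt shear: A_b = π(27)²/4 = 572.56 mm². φR_n = 0.75 × 469 × 572.56 × 4 × 1 = 805.6 kN.
Bearing (20 mm plate, F_u = 450 MPa): end bolts L_c = 57 − 30/2 = 42, R_n = min(1.2×42×20×450, 2.4×27×20×450) = 453.6 kN/bolt; interior L_c = 104 − 30 = 74, R_n = 583.2 kN/bolt. φR_n = 0.75 × (2×453.6 + 2×583.2) = 1555.2 kN.
Block shear: shear path 2×[57+1×104] = 2×161 mm, A_gv = 6440, A_nv = 2×(161 − 1.5×32)×20 = 4520 mm²; tension across gage: (82 − 1×32)×20 = 1000 mm². R_n = min(0.6×450×4520, 0.6×300×6440) + 1.0×450×1000 = min(1220.4, 1159.2) + 450 = 1609.2 kN. φR_n = 0.75 × 1609.2 = 1206.9 kN.
Tension yield (gross): A_g = 299×20 = 5980 mm². φR_n = 0.90 × 300 × 5980 = 1614.6 kN.
Governing: min(805.6, 1555.2, 1206.9, 1614.6) = 805.6 kN → bolt shear.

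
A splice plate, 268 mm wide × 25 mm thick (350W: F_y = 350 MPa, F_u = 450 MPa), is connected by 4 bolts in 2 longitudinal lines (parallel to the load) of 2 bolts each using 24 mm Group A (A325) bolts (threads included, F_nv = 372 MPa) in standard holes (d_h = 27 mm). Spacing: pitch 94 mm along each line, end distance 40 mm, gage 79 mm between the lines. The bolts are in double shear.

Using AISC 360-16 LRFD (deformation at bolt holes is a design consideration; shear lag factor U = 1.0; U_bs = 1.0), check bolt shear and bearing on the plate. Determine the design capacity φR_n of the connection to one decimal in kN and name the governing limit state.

1009.7 kN (bolt shear governs)

Bolt shear: A_b = π(24)²/4 = 452.39 mm². φR_n = 0.75 × 372 × 452.39 × 4 × 2 = 1009.7 kN.
Bearing (25 mm plate, F_u = 450 MPa): end bolts L_c = 40 − 27/2 = 26.5, R_n = min(1.2×26.5×25×450, 2.4×24×25×450) = 357.75 kN/bolt; interior L_c = 94 − 27 = 67, R_n = 648 kN/bolt. φR_n = 0.75 × (2×357.75 + 2×648) = 1508.6 kN.
Governing: min(1009.7, 1508.6) = 1009.7 kN → bolt shear.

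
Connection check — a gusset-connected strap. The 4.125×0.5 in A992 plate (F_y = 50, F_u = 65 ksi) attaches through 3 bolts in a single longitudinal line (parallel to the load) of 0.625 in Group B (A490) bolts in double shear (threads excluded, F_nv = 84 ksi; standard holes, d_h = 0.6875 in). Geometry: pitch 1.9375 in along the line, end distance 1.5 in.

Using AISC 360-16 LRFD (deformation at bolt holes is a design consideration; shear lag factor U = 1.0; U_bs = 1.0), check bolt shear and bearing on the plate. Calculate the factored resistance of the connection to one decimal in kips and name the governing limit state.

Bolt shear: A_b = π(0.625)²/4 = 0.3068 in². φR_n = 0.75 × 84 × 0.3068 × 3 × 2 = 116.0 kips.
Bearing (0.5 in plate, F_u = 65 ksi): end bolts L_c = 1.5 − 0.6875/2 = 1.15625, R_n = min(1.2×1.15625×0.5×65, 2.4×0.625×0.5×65) = 45.094 kips/bolt; interior L_c = 1.9375 − 0.6875 = 1.25, R_n = 48.75 kips/bolt. φR_n = 0.75 × (1×45.094 + 2×48.75) = 106.9 kips.
Governing: min(116.0, 106.9) = 106.9 kips → bearing.

106.9 kips (bearing governs)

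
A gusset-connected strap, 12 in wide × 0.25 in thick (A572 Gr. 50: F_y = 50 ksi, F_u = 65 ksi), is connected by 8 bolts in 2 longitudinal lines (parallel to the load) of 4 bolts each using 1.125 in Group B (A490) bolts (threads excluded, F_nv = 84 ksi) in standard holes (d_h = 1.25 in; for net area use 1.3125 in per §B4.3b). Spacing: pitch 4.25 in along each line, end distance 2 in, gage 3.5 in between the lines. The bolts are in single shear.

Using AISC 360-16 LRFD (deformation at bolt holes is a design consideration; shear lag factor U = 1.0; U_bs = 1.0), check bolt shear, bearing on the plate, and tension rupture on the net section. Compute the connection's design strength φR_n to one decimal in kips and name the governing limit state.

Bolt shear: A_b = π(1.125)²/4 = 0.99402 in². φR_n = 0.75 × 84 × 0.99402 × 8 × 1 = 501.0 kips.
Bearing (0.25 in plate, F_u = 65 ksi): end bolts L_c = 2 − 1.25/2 = 1.375, R_n = min(1.2×1.375×0.25×65, 2.4×1.125×0.25×65) = 26.813 kips/bolt; interior L_c = 4.25 − 1.25 = 3, R_n = 43.875 kips/bolt. φR_n = 0.75 × (2×26.813 + 6×43.875) = 237.7 kips.
Tension rupture (net): A_n = (12 − 2×1.3125)×0.25 = 2.3438 in² (U = 1.0, A_e = A_n). φR_n = 0.75 × 65 × 2.3438 = 114.3 kips.
Governing: min(501.0, 237.7, 114.3) = 114.3 kips → net-section rupture.

114.3 kips (net-section rupture governs)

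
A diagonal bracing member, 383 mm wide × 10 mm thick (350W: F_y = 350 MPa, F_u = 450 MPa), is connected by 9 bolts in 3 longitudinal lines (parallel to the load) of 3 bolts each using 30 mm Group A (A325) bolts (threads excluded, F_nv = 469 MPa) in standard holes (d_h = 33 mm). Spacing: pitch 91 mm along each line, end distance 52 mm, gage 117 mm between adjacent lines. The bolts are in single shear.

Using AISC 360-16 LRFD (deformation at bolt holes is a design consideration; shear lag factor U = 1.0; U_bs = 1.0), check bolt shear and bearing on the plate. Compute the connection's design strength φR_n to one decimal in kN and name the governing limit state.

Bolt shear: A_b = π(30)²/4 = 706.86 mm². φR_n = 0.75 × 469 × 706.86 × 9 × 1 = 2237.7 kN.
Bearing (10 mm plate, F_u = 450 MPa): end bolts L_c = 52 − 33/2 = 35.5, R_n = min(1.2×35.5×10×450, 2.4×30×10×450) = 191.7 kN/bolt; interior L_c = 91 − 33 = 58, R_n = 313.2 kN/bolt. φR_n = 0.75 × (3×191.7 + 6×313.2) = 1840.7 kN.
Governing: min(2237.7, 1840.7) = 1840.7 kN → bearing.

1840.7 kN (bearing governs)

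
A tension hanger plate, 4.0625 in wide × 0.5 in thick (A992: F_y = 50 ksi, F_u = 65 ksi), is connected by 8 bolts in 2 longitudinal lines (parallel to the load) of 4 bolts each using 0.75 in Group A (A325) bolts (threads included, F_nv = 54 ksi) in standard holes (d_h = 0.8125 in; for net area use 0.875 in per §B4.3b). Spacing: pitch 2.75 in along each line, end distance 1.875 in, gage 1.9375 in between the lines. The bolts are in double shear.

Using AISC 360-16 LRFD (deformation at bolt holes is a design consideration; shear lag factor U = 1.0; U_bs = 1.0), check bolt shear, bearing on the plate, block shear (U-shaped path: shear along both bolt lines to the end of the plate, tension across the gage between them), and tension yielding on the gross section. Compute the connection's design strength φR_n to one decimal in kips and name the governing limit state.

91.4 kips (gross-section yield governs)

Bolt shear: A_b = π(0.75)²/4 = 0.44179 in². φR_n = 0.75 × 54 × 0.44179 × 8 × 2 = 286.3 kips.
Bearing (0.5 in plate, F_u = 65 ksi): end bolts L_c = 1.875 − 0.8125/2 = 1.46875, R_n = min(1.2×1.46875×0.5×65, 2.4×0.75×0.5×65) = 57.281 kips/bolt; interior L_c = 2.75 − 0.8125 = 1.9375, R_n = 58.5 kips/bolt. φR_n = 0.75 × (2×57.281 + 6×58.5) = 349.2 kips.
Block shear: shear path 2×[1.875+3×2.75] = 2×10.125 in, A_gv = 10.125, A_nv = 2×(10.125 − 3.5×0.875)×0.5 = 7.0625 in²; tension across gage: (1.9375 − 1×0.875)×0.5 = 0.53125 in². R_n = min(0.6×65×7.0625, 0.6×50×10.125) + 1.0×65×0.53125 = min(275.44, 303.75) + 34.531 = 309.97 kips. φR_n = 0.75 × 309.97 = 232.5 kips.
Tension yield (gross): A_g = 4.0625×0.5 = 2.0313 in². φR_n = 0.90 × 50 × 2.0313 = 91.4 kips.
Governing: min(286.3, 349.2, 232.5, 91.4) = 91.4 kips → gross-section yield.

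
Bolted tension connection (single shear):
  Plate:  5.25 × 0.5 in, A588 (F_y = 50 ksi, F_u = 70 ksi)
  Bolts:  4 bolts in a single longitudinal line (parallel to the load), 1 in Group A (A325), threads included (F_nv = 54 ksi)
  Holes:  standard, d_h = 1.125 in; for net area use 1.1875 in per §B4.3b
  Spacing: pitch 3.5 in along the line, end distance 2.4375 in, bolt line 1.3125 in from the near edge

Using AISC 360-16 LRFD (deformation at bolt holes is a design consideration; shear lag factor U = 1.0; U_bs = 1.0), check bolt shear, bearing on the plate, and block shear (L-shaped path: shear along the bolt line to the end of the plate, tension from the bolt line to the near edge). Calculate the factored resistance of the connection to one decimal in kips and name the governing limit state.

127.2 kips (bolt shear governs)

Bolt shear: A_b = π(1)²/4 = 0.7854 in². φR_n = 0.75 × 54 × 0.7854 × 4 × 1 = 127.2 kips.
Bearing (0.5 in plate, F_u = 70 ksi): end bolts L_c = 2.4375 − 1.125/2 = 1.875, R_n = min(1.2×1.875×0.5×70, 2.4×1×0.5×70) = 78.75 kips/bolt; interior L_c = 3.5 − 1.125 = 2.375, R_n = 84 kips/bolt. φR_n = 0.75 × (1×78.75 + 3×84) = 248.1 kips.
Block shear: shear path 1×[2.4375+3×3.5] = 1×12.9375 in, A_gv = 6.4688, A_nv = 1×(12.9375 − 3.5×1.1875)×0.5 = 4.3906 in²; tension to near edge: (1.3125 − 0.5×1.1875)×0.5 = 0.35938 in². R_n = min(0.6×70×4.3906, 0.6×50×6.4688) + 1.0×70×0.35938 = min(184.41, 194.06) + 25.157 = 209.57 kips. φR_n = 0.75 × 209.57 = 157.2 kips.
Governing: min(127.2, 248.1, 157.2) = 127.2 kips → bolt shear.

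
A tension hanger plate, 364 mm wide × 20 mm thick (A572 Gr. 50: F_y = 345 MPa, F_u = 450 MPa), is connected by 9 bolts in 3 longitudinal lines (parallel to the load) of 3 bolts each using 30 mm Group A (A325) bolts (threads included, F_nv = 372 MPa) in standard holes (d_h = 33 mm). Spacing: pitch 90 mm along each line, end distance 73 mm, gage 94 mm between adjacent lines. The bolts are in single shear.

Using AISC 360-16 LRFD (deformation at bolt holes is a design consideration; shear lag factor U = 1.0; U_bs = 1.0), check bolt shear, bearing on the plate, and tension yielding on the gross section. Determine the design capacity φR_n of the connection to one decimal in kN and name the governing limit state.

Bolt shear: A_b = π(30)²/4 = 706.86 mm². φR_n = 0.75 × 372 × 706.86 × 9 × 1 = 1774.9 kN.
Bearing (20 mm plate, F_u = 450 MPa): end bolts L_c = 73 − 33/2 = 56.5, R_n = min(1.2×56.5×20×450, 2.4×30×20×450) = 610.2 kN/bolt; interior L_c = 90 − 33 = 57, R_n = 615.6 kN/bolt. φR_n = 0.75 × (3×610.2 + 6×615.6) = 4143.2 kN.
Tension yield (gross): A_g = 364×20 = 7280 mm². φR_n = 0.90 × 345 × 7280 = 2260.4 kN.
Governing: min(1774.9, 4143.2, 2260.4) = 1774.9 kN → bolt shear.

1774.9 kN (bolt shear governs)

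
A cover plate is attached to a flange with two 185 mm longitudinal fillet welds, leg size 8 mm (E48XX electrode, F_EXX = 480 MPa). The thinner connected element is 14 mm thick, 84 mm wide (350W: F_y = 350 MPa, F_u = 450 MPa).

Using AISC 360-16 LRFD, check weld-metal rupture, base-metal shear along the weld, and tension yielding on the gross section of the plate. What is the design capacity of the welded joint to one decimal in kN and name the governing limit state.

370.4 kN (gross-section yield governs)

Weld metal: throat = 0.707×8 = 5.656 mm, L = 2×185 = 370 mm. φR_n = 0.75 × 0.6 × 480 × 5.656 × 370 = 452.0 kN.
Base metal shear (14 mm plate): yield φR_n = 1.0×0.6×350×14×370 = 1087.8 kN; rupture φR_n = 0.75×0.6×450×14×370 = 1049.0 kN; take 1049.0 kN (rupture).
Tension yield (gross): A_g = 84×14 = 1176 mm². φR_n = 0.90 × 350 × 1176 = 370.4 kN.
Governing: min(452.0, 1049.0, 370.4) = 370.4 kN → gross-section yield.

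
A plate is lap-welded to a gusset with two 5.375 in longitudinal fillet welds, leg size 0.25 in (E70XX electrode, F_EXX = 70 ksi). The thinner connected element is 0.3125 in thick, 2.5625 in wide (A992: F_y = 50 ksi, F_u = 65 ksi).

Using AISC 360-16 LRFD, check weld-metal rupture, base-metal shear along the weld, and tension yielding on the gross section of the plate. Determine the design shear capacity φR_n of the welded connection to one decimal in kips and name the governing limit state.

36.0 kips (gross-section yield governs)

Weld metal: throat = 0.707×0.25 = 0.17675 in, L = 2×5.375 = 10.75 in. φR_n = 0.75 × 0.6 × 70 × 0.17675 × 10.75 = 59.9 kips.
Base metal shear (0.3125 in plate): yield φR_n = 1.0×0.6×50×0.3125×10.75 = 100.8 kips; rupture φR_n = 0.75×0.6×65×0.3125×10.75 = 98.3 kips; take 98.3 kips (rupture).
Tension yield (gross): A_g = 2.5625×0.3125 = 0.80078 in². φR_n = 0.90 × 50 × 0.80078 = 36.0 kips.
Governing: min(59.9, 98.3, 36.0) = 36.0 kips → gross-section yield.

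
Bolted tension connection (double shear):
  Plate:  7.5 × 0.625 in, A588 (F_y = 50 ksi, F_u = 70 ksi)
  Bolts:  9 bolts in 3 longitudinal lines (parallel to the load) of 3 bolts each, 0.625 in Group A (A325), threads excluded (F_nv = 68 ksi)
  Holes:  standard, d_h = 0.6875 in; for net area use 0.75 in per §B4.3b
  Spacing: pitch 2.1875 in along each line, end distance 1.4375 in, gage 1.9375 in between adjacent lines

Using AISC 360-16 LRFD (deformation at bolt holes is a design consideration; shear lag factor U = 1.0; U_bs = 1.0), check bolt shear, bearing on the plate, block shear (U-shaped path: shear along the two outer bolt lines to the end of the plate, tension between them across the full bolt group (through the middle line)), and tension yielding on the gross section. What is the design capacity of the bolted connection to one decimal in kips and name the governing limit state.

Bolt shear: A_b = π(0.625)²/4 = 0.3068 in². φR_n = 0.75 × 68 × 0.3068 × 9 × 2 = 281.6 kips.
Bearing (0.625 in plate, F_u = 70 ksi): end bolts L_c = 1.4375 − 0.6875/2 = 1.09375, R_n = min(1.2×1.09375×0.625×70, 2.4×0.625×0.625×70) = 57.422 kips/bolt; interior L_c = 2.1875 − 0.6875 = 1.5, R_n = 65.625 kips/bolt. φR_n = 0.75 × (3×57.422 + 6×65.625) = 424.5 kips.
Block shear: shear path 2×[1.4375+2×2.1875] = 2×5.8125 in, A_gv = 7.2656, A_nv = 2×(5.8125 − 2.5×0.75)×0.625 = 4.9219 in²; tension across gage: (3.875 − 2×0.75)×0.625 = 1.4844 in². R_n = min(0.6×70×4.9219, 0.6×50×7.2656) + 1.0×70×1.4844 = min(206.72, 217.97) + 103.91 = 310.63 kips. φR_n = 0.75 × 310.63 = 233.0 kips.
Tension yield (gross): A_g = 7.5×0.625 = 4.6875 in². φR_n = 0.90 × 50 × 4.6875 = 210.9 kips.
Governing: min(281.6, 424.5, 233.0, 210.9) = 210.9 kips → gross-section yield.

210.9 kips (gross-section yield governs)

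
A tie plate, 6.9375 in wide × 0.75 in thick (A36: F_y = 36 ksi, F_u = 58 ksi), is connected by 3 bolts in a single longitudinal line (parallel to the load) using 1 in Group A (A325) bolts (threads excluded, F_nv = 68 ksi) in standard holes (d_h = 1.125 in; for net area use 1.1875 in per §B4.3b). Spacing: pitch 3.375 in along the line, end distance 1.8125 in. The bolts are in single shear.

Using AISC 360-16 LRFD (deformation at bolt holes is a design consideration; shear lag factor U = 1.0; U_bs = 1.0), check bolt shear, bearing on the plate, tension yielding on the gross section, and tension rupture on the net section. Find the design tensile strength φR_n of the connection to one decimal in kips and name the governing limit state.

Bolt shear: A_b = π(1)²/4 = 0.7854 in². φR_n = 0.75 × 68 × 0.7854 × 3 × 1 = 120.2 kips.
Bearing (0.75 in plate, F_u = 58 ksi): end bolts L_c = 1.8125 − 1.125/2 = 1.25, R_n = min(1.2×1.25×0.75×58, 2.4×1×0.75×58) = 65.25 kips/bolt; interior L_c = 3.375 − 1.125 = 2.25, R_n = 104.4 kips/bolt. φR_n = 0.75 × (1×65.25 + 2×104.4) = 205.5 kips.
Tension yield (gross): A_g = 6.9375×0.75 = 5.2031 in². φR_n = 0.90 × 36 × 5.2031 = 168.6 kips.
Tension rupture (net): A_n = (6.9375 − 1×1.1875)×0.75 = 4.3125 in² (U = 1.0, A_e = A_n). φR_n = 0.75 × 58 × 4.3125 = 187.6 kips.
Governing: min(120.2, 205.5, 168.6, 187.6) = 120.2 kips → bolt shear.

120.2 kips (bolt shear governs)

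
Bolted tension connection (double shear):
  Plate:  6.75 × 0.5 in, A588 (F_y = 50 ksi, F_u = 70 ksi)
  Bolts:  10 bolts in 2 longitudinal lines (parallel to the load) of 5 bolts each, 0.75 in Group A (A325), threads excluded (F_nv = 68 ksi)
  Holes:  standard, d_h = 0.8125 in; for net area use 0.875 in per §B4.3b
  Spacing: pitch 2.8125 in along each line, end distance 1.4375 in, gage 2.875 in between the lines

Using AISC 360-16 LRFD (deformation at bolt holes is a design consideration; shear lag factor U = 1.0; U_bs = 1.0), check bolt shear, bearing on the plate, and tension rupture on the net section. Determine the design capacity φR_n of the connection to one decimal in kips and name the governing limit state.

131.3 kips (net-section rupture governs)

Bolt shear: A_b = π(0.75)²/4 = 0.44179 in². φR_n = 0.75 × 68 × 0.44179 × 10 × 2 = 450.6 kips.
Bearing (0.5 in plate, F_u = 70 ksi): end bolts L_c = 1.4375 − 0.8125/2 = 1.03125, R_n = min(1.2×1.03125×0.5×70, 2.4×0.75×0.5×70) = 43.313 kips/bolt; interior L_c = 2.8125 − 0.8125 = 2, R_n = 63 kips/bolt. φR_n = 0.75 × (2×43.313 + 8×63) = 443.0 kips.
Tension rupture (net): A_n = (6.75 − 2×0.875)×0.5 = 2.5 in² (U = 1.0, A_e = A_n). φR_n = 0.75 × 70 × 2.5 = 131.3 kips.
Governing: min(450.6, 443.0, 131.3) = 131.3 kips → net-section rupture.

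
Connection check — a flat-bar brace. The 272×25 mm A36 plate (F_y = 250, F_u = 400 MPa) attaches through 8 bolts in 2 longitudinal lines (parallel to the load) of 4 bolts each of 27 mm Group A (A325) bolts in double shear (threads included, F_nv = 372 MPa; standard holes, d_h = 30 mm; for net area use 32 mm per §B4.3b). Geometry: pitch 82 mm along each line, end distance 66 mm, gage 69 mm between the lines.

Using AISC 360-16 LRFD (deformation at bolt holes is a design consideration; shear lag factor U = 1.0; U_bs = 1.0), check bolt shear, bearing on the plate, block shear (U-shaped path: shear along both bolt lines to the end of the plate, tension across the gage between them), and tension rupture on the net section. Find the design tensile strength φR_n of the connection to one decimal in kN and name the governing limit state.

1560.0 kN (net-section rupture governs)

Bolt shear: A_b = π(27)²/4 = 572.56 mm². φR_n = 0.75 × 372 × 572.56 × 8 × 2 = 2555.9 kN.
Bearing (25 mm plate, F_u = 400 MPa): end bolts L_c = 66 − 30/2 = 51, R_n = min(1.2×51×25×400, 2.4×27×25×400) = 612 kN/bolt; interior L_c = 82 − 30 = 52, R_n = 624 kN/bolt. φR_n = 0.75 × (2×612 + 6×624) = 3726.0 kN.
Block shear: shear path 2×[66+3×82] = 2×312 mm, A_gv = 15600, A_nv = 2×(312 − 3.5×32)×25 = 10000 mm²; tension across gage: (69 − 1×32)×25 = 925 mm². R_n = min(0.6×400×10000, 0.6×250×15600) + 1.0×400×925 = min(2400, 2340) + 370 = 2710 kN. φR_n = 0.75 × 2710 = 2032.5 kN.
Tension rupture (net): A_n = (272 − 2×32)×25 = 5200 mm² (U = 1.0, A_e = A_n). φR_n = 0.75 × 400 × 5200 = 1560.0 kN.
Governing: min(2555.9, 3726.0, 2032.5, 1560.0) = 1560.0 kN → net-section rupture.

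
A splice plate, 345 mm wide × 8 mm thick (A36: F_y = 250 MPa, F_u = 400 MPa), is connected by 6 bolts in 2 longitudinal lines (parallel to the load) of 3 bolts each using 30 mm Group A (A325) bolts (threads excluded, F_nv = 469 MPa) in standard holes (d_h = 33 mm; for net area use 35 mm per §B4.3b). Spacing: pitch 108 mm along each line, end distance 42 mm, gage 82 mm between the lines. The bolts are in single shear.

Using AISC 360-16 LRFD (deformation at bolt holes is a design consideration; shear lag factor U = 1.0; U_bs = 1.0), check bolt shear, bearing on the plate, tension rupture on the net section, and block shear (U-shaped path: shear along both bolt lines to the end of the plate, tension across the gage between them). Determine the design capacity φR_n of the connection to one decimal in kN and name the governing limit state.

577.2 kN (block shear governs)

Bolt shear: A_b = π(30)²/4 = 706.86 mm². φR_n = 0.75 × 469 × 706.86 × 6 × 1 = 1491.8 kN.
Bearing (8 mm plate, F_u = 400 MPa): end bolts L_c = 42 − 33/2 = 25.5, R_n = min(1.2×25.5×8×400, 2.4×30×8×400) = 97.92 kN/bolt; interior L_c = 108 − 33 = 75, R_n = 230.4 kN/bolt. φR_n = 0.75 × (2×97.92 + 4×230.4) = 838.1 kN.
Tension rupture (net): A_n = (345 − 2×35)×8 = 2200 mm² (U = 1.0, A_e = A_n). φR_n = 0.75 × 400 × 2200 = 660.0 kN.
Block shear: shear path 2×[42+2×108] = 2×258 mm, A_gv = 4128, A_nv = 2×(258 − 2.5×35)×8 = 2728 mm²; tension across gage: (82 − 1×35)×8 = 376 mm². R_n = min(0.6×400×2728, 0.6×250×4128) + 1.0×400×376 = min(654.72, 619.2) + 150.4 = 769.6 kN. φR_n = 0.75 × 769.6 = 577.2 kN.
Governing: min(1491.8, 838.1, 660.0, 577.2) = 577.2 kN → block shear.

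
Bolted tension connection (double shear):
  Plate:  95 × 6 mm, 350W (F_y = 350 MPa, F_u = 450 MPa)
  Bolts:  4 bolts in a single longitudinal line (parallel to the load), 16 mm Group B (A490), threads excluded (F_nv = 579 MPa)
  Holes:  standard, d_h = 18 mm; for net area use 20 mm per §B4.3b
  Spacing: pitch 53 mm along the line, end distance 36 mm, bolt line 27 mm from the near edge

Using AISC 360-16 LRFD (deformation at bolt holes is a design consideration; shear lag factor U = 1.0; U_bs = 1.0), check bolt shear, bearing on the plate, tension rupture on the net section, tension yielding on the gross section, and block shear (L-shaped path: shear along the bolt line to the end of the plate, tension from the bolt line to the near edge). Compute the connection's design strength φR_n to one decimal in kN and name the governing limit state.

151.9 kN (net-section rupture governs)

Bolt shear: A_b = π(16)²/4 = 201.06 mm². φR_n = 0.75 × 579 × 201.06 × 4 × 2 = 698.5 kN.
Bearing (6 mm plate, F_u = 450 MPa): end bolts L_c = 36 − 18/2 = 27, R_n = min(1.2×27×6×450, 2.4×16×6×450) = 87.48 kN/bolt; interior L_c = 53 − 18 = 35, R_n = 103.68 kN/bolt. φR_n = 0.75 × (1×87.48 + 3×103.68) = 298.9 kN.
Tension rupture (net): A_n = (95 − 1×20)×6 = 450 mm² (U = 1.0, A_e = A_n). φR_n = 0.75 × 450 × 450 = 151.9 kN.
Tension yield (gross): A_g = 95×6 = 570 mm². φR_n = 0.90 × 350 × 570 = 179.6 kN.
Block shear: shear path 1×[36+3×53] = 1×195 mm, A_gv = 1170, A_nv = 1×(195 − 3.5×20)×6 = 750 mm²; tension to near edge: (27 − 0.5×20)×6 = 102 mm². R_n = min(0.6×450×750, 0.6×350×1170) + 1.0×450×102 = min(202.5, 245.7) + 45.9 = 248.4 kN. φR_n = 0.75 × 248.4 = 186.3 kN.
Governing: min(698.5, 298.9, 151.9, 179.6, 186.3) = 151.9 kN → net-section rupture.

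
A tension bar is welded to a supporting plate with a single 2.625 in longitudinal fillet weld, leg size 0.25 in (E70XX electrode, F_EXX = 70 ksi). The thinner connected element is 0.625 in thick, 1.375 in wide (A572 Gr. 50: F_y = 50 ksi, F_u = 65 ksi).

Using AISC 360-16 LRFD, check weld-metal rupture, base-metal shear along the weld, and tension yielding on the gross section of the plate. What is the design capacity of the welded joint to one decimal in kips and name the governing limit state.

14.6 kips (weld metal governs)

Weld metal: throat = 0.707×0.25 = 0.17675 in, L = 2.625 in. φR_n = 0.75 × 0.6 × 70 × 0.17675 × 2.625 = 14.6 kips.
Base metal shear (0.625 in plate): yield φR_n = 1.0×0.6×50×0.625×2.625 = 49.2 kips; rupture φR_n = 0.75×0.6×65×0.625×2.625 = 48.0 kips; take 48.0 kips (rupture).
Tension yield (gross): A_g = 1.375×0.625 = 0.85938 in². φR_n = 0.90 × 50 × 0.85938 = 38.7 kips.
Governing: min(14.6, 48.0, 38.7) = 14.6 kips → weld metal.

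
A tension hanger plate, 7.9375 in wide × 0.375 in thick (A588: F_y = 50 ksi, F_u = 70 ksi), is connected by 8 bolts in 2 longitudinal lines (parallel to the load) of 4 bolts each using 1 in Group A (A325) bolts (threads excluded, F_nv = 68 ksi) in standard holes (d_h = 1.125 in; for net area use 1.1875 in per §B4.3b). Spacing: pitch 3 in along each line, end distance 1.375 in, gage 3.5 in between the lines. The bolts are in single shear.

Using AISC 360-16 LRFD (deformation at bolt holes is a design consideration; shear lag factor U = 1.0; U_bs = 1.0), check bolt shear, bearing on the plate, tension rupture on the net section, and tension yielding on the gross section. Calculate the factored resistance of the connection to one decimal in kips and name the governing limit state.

Bolt shear: A_b = π(1)²/4 = 0.7854 in². φR_n = 0.75 × 68 × 0.7854 × 8 × 1 = 320.4 kips.
Bearing (0.375 in plate, F_u = 70 ksi): end bolts L_c = 1.375 − 1.125/2 = 0.8125, R_n = min(1.2×0.8125×0.375×70, 2.4×1×0.375×70) = 25.594 kips/bolt; interior L_c = 3 − 1.125 = 1.875, R_n = 59.063 kips/bolt. φR_n = 0.75 × (2×25.594 + 6×59.063) = 304.2 kips.
Tension rupture (net): A_n = (7.9375 − 2×1.1875)×0.375 = 2.0859 in² (U = 1.0, A_e = A_n). φR_n = 0.75 × 70 × 2.0859 = 109.5 kips.
Tension yield (gross): A_g = 7.9375×0.375 = 2.9766 in². φR_n = 0.90 × 50 × 2.9766 = 133.9 kips.
Governing: min(320.4, 304.2, 109.5, 133.9) = 109.5 kips → net-section rupture.

109.5 kips (net-section rupture governs)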